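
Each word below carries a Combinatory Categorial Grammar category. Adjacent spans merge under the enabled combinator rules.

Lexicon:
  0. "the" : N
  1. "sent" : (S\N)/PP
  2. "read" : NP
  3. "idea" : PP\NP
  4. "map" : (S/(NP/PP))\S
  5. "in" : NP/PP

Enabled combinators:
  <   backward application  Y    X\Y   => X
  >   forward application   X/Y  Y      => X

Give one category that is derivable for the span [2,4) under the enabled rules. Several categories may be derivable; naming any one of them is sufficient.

PP

[0,6] S   >
  [0,5] S/(NP/PP)   <
    [0,4] S   <
      [0,1] "the" : N
      [1,4] S\N   >
        [1,2] "sent" : (S\N)/PP
        [2,4] PP   <
          [2,3] "read" : NP
          [3,4] "idea" : PP\NP
    [4,5] "map" : (S/(NP/PP))\S
  [5,6] "in" : NP/PP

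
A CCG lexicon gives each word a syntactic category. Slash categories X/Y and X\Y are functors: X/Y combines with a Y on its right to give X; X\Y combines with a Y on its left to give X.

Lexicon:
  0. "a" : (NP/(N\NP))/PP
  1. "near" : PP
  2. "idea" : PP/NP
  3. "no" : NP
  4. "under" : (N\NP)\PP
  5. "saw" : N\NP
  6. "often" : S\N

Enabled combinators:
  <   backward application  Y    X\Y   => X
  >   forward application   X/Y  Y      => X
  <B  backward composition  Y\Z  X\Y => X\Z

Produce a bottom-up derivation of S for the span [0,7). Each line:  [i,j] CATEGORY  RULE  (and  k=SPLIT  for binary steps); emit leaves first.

[0,7] S   <
  [0,5] NP   >
    [0,2] NP/(N\NP)   >
      [0,1] "a" : (NP/(N\NP))/PP
      [1,2] "near" : PP
    [2,5] N\NP   <
      [2,4] PP   >
        [2,3] "idea" : PP/NP
        [3,4] "no" : NP
      [4,5] "under" : (N\NP)\PP
  [5,7] S\NP   <B
    [5,6] "saw" : N\NP
    [6,7] "often" : S\N

[0,1] (NP/(N\NP))/PP  lex  "a"
[1,2] PP  lex  "near"
[0,2] NP/(N\NP)  >  k=1
[2,3] PP/NP  lex  "idea"
[3,4] NP  lex  "no"
[2,4] PP  >  k=3
[4,5] (N\NP)\PP  lex  "under"
[2,5] N\NP  <  k=4
[0,5] NP  >  k=2
[5,6] N\NP  lex  "saw"
[6,7] S\N  lex  "often"
[5,7] S\NP  <B  k=6
[0,7] S  <  k=5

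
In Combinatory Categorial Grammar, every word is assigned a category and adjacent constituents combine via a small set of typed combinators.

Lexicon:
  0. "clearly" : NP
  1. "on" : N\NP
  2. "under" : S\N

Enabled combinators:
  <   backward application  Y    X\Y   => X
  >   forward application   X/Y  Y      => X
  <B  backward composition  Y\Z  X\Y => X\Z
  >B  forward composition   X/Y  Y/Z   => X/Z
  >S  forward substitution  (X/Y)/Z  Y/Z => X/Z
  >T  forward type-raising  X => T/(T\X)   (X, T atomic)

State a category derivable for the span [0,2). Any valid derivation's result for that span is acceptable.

N

[0,3] S   <
  [0,2] N   >
    [0,1] N/(N\NP)   >T
      [0,1] "clearly" : NP
    [1,2] "on" : N\NP
  [2,3] "under" : S\N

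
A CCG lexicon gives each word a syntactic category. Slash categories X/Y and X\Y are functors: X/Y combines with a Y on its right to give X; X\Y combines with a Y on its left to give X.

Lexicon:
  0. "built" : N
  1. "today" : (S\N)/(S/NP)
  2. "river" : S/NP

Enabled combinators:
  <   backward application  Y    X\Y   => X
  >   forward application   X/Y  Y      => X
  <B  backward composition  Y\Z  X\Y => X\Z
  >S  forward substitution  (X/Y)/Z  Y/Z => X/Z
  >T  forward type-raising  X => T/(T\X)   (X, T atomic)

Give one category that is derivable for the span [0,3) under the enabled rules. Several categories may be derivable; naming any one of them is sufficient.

[0,3] S   <
  [0,1] "built" : N
  [1,3] S\N   >
    [1,2] "today" : (S\N)/(S/NP)
    [2,3] "river" : S/NP

S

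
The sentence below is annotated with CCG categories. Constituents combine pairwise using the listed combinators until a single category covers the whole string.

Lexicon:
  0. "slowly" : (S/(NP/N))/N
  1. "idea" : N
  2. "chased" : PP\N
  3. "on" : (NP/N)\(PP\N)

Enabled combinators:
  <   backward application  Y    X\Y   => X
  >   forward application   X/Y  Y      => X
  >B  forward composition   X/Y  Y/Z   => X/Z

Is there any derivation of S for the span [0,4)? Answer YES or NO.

YES

[0,4] S   >
  [0,2] S/(NP/N)   >
    [0,1] "slowly" : (S/(NP/N))/N
    [1,2] "idea" : N
  [2,4] NP/N   <
    [2,3] "chased" : PP\N
    [3,4] "on" : (NP/N)\(PP\N)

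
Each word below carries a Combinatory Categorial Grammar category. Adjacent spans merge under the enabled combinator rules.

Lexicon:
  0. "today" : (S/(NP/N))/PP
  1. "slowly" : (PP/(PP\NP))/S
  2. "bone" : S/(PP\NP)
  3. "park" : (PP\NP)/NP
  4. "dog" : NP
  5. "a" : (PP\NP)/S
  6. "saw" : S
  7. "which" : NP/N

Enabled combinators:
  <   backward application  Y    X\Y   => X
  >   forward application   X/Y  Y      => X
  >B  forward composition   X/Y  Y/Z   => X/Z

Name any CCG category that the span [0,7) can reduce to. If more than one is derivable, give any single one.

[0,8] S   >
  [0,7] S/(NP/N)   >
    [0,1] "today" : (S/(NP/N))/PP
    [1,7] PP   >
      [1,5] PP/(PP\NP)   >
        [1,2] "slowly" : (PP/(PP\NP))/S
        [2,5] S   >
          [2,4] S/NP   >B
            [2,3] "bone" : S/(PP\NP)
            [3,4] "park" : (PP\NP)/NP
          [4,5] "dog" : NP
      [5,7] PP\NP   >
        [5,6] "a" : (PP\NP)/S
        [6,7] "saw" : S
  [7,8] "which" : NP/N

S/(NP/N)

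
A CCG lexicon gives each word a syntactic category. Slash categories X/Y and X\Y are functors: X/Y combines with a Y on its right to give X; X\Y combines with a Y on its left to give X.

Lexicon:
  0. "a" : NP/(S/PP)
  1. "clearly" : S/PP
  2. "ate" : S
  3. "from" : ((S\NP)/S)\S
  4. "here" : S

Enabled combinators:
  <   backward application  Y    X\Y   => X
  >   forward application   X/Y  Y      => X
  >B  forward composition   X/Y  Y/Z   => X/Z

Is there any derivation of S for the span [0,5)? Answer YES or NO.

YES

[0,5] S   <
  [0,2] NP   >
    [0,1] "a" : NP/(S/PP)
    [1,2] "clearly" : S/PP
  [2,5] S\NP   >
    [2,4] (S\NP)/S   <
      [2,3] "ate" : S
      [3,4] "from" : ((S\NP)/S)\S
    [4,5] "here" : S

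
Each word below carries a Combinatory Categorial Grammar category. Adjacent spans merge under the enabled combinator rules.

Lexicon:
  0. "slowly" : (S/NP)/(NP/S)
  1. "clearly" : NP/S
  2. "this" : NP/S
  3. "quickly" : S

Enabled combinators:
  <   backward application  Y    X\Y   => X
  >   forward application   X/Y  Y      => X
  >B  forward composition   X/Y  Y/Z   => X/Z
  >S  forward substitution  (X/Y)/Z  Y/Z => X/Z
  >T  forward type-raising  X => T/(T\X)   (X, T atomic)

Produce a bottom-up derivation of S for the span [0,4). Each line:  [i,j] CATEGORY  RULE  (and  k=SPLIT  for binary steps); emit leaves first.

[0,1] (S/NP)/(NP/S)  lex  "slowly"
[1,2] NP/S  lex  "clearly"
[0,2] S/NP  >  k=1
[2,3] NP/S  lex  "this"
[3,4] S  lex  "quickly"
[2,4] NP  >  k=3
[0,4] S  >  k=2

[0,4] S   >
  [0,2] S/NP   >
    [0,1] "slowly" : (S/NP)/(NP/S)
    [1,2] "clearly" : NP/S
  [2,4] NP   >
    [2,3] "this" : NP/S
    [3,4] "quickly" : S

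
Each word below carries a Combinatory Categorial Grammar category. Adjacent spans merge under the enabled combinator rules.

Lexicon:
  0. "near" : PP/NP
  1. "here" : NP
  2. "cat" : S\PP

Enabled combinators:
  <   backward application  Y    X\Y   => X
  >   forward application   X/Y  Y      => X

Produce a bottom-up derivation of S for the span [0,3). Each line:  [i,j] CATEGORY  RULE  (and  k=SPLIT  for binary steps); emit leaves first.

[0,1] PP/NP  lex  "near"
[1,2] NP  lex  "here"
[0,2] PP  >  k=1
[2,3] S\PP  lex  "cat"
[0,3] S  <  k=2

[0,3] S   <
  [0,2] PP   >
    [0,1] "near" : PP/NP
    [1,2] "here" : NP
  [2,3] "cat" : S\PP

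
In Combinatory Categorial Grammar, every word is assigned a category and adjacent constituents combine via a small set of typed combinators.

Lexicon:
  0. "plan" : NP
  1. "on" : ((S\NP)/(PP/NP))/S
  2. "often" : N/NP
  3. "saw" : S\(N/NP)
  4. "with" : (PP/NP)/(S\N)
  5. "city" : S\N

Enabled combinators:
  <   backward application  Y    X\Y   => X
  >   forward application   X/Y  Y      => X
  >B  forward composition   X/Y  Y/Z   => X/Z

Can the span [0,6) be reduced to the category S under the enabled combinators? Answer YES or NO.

[0,6] S   <
  [0,1] "plan" : NP
  [1,6] S\NP   >
    [1,4] (S\NP)/(PP/NP)   >
      [1,2] "on" : ((S\NP)/(PP/NP))/S
      [2,4] S   <
        [2,3] "often" : N/NP
        [3,4] "saw" : S\(N/NP)
    [4,6] PP/NP   >
      [4,5] "with" : (PP/NP)/(S\N)
      [5,6] "city" : S\N

YES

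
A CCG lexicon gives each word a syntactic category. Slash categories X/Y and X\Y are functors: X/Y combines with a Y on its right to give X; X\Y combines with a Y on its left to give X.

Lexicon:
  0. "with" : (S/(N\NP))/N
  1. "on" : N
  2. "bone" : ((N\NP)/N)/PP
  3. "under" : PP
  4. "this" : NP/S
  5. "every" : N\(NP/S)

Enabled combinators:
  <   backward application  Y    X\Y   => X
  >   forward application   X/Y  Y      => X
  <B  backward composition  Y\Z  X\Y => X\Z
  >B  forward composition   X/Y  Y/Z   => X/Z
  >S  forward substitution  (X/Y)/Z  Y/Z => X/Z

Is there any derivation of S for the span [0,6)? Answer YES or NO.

YES

[0,6] S   >
  [0,2] S/(N\NP)   >
    [0,1] "with" : (S/(N\NP))/N
    [1,2] "on" : N
  [2,6] N\NP   >
    [2,4] (N\NP)/N   >
      [2,3] "bone" : ((N\NP)/N)/PP
      [3,4] "under" : PP
    [4,6] N   <
      [4,5] "this" : NP/S
      [5,6] "every" : N\(NP/S)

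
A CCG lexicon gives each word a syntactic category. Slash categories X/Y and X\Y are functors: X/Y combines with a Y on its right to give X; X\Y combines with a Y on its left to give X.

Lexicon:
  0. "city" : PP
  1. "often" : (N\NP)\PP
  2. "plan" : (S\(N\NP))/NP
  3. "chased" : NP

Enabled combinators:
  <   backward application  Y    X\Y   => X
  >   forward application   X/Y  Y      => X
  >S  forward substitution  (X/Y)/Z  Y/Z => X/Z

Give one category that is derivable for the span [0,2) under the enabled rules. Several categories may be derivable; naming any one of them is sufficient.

[0,4] S   <
  [0,2] N\NP   <
    [0,1] "city" : PP
    [1,2] "often" : (N\NP)\PP
  [2,4] S\(N\NP)   >
    [2,3] "plan" : (S\(N\NP))/NP
    [3,4] "chased" : NP

N\NP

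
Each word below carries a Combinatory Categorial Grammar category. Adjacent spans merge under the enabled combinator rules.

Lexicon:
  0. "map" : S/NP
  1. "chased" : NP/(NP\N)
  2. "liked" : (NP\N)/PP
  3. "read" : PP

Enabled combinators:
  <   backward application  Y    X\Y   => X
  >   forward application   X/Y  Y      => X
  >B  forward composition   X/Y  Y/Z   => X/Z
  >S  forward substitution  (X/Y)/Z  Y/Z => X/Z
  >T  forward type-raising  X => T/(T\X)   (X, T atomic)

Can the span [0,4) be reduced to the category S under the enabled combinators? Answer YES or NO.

YES

[0,4] S   >
  [0,1] "map" : S/NP
  [1,4] NP   >
    [1,2] "chased" : NP/(NP\N)
    [2,4] NP\N   >
      [2,3] "liked" : (NP\N)/PP
      [3,4] "read" : PP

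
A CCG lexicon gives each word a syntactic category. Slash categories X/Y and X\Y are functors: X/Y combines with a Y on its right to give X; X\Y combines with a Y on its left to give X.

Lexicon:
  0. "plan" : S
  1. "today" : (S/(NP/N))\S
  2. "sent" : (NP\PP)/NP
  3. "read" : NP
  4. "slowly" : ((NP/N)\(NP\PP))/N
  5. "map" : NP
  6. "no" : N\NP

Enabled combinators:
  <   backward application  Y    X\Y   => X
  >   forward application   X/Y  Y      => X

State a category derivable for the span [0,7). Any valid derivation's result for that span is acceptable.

[0,7] S   >
  [0,2] S/(NP/N)   <
    [0,1] "plan" : S
    [1,2] "today" : (S/(NP/N))\S
  [2,7] NP/N   <
    [2,4] NP\PP   >
      [2,3] "sent" : (NP\PP)/NP
      [3,4] "read" : NP
    [4,7] (NP/N)\(NP\PP)   >
      [4,5] "slowly" : ((NP/N)\(NP\PP))/N
      [5,7] N   <
        [5,6] "map" : NP
        [6,7] "no" : N\NP

S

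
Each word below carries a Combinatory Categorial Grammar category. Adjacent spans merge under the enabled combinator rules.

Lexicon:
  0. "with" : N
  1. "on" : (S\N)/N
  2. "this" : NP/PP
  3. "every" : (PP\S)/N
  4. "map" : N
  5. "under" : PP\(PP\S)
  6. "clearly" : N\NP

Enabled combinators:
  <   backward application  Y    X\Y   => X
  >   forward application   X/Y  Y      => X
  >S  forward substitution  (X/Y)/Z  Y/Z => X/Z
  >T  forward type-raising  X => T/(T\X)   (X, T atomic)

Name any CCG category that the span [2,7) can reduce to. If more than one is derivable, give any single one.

N

[0,7] S   >
  [0,1] S/(S\N)   >T
    [0,1] "with" : N
  [1,7] S\N   >
    [1,2] "on" : (S\N)/N
    [2,7] N   <
      [2,6] NP   >
        [2,3] "this" : NP/PP
        [3,6] PP   <
          [3,5] PP\S   >
            [3,4] "every" : (PP\S)/N
            [4,5] "map" : N
          [5,6] "under" : PP\(PP\S)
      [6,7] "clearly" : N\NP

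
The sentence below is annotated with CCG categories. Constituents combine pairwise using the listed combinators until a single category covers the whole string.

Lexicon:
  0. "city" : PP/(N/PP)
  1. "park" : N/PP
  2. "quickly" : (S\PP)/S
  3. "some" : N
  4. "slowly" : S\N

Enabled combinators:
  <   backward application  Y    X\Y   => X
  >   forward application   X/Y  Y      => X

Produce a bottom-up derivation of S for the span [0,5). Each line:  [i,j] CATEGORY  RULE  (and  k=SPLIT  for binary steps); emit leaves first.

[0,5] S   <
  [0,2] PP   >
    [0,1] "city" : PP/(N/PP)
    [1,2] "park" : N/PP
  [2,5] S\PP   >
    [2,3] "quickly" : (S\PP)/S
    [3,5] S   <
      [3,4] "some" : N
      [4,5] "slowly" : S\N

[0,1] PP/(N/PP)  lex  "city"
[1,2] N/PP  lex  "park"
[0,2] PP  >  k=1
[2,3] (S\PP)/S  lex  "quickly"
[3,4] N  lex  "some"
[4,5] S\N  lex  "slowly"
[3,5] S  <  k=4
[2,5] S\PP  >  k=3
[0,5] S  <  k=2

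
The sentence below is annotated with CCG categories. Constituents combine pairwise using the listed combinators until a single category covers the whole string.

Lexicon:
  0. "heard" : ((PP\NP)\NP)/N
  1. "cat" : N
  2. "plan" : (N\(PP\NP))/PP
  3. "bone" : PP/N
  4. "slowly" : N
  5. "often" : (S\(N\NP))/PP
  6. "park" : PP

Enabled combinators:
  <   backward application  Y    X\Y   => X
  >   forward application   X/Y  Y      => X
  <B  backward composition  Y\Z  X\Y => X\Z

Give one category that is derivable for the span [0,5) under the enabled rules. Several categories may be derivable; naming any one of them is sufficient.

N\NP

[0,7] S   <
  [0,5] N\NP   <B
    [0,2] (PP\NP)\NP   >
      [0,1] "heard" : ((PP\NP)\NP)/N
      [1,2] "cat" : N
    [2,5] N\(PP\NP)   >
      [2,3] "plan" : (N\(PP\NP))/PP
      [3,5] PP   >
        [3,4] "bone" : PP/N
        [4,5] "slowly" : N
  [5,7] S\(N\NP)   >
    [5,6] "often" : (S\(N\NP))/PP
    [6,7] "park" : PP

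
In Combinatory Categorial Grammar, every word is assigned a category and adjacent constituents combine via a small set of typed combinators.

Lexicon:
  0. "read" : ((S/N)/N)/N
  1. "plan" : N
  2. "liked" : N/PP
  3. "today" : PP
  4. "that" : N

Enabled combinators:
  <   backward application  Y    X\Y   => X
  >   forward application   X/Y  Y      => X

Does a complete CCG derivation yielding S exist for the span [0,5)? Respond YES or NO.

[0,5] S   >
  [0,4] S/N   >
    [0,2] (S/N)/N   >
      [0,1] "read" : ((S/N)/N)/N
      [1,2] "plan" : N
    [2,4] N   >
      [2,3] "liked" : N/PP
      [3,4] "today" : PP
  [4,5] "that" : N

YES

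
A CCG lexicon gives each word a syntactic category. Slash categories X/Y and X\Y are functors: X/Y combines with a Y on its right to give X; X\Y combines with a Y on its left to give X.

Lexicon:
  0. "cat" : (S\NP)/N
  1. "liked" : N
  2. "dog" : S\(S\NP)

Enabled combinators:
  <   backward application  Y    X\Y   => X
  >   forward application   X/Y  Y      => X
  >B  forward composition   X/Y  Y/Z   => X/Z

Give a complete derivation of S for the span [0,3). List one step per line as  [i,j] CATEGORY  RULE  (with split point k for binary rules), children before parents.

[0,3] S   <
  [0,2] S\NP   >
    [0,1] "cat" : (S\NP)/N
    [1,2] "liked" : N
  [2,3] "dog" : S\(S\NP)

[0,1] (S\NP)/N  lex  "cat"
[1,2] N  lex  "liked"
[0,2] S\NP  >  k=1
[2,3] S\(S\NP)  lex  "dog"
[0,3] S  <  k=2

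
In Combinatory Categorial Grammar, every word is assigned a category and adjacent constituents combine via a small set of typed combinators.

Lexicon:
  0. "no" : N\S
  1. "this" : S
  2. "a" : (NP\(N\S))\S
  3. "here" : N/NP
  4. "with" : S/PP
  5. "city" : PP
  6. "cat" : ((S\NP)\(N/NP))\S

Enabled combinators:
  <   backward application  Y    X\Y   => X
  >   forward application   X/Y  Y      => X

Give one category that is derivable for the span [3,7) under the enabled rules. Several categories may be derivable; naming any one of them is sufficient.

[0,7] S   <
  [0,3] NP   <
    [0,1] "no" : N\S
    [1,3] NP\(N\S)   <
      [1,2] "this" : S
      [2,3] "a" : (NP\(N\S))\S
  [3,7] S\NP   <
    [3,4] "here" : N/NP
    [4,7] (S\NP)\(N/NP)   <
      [4,6] S   >
        [4,5] "with" : S/PP
        [5,6] "city" : PP
      [6,7] "cat" : ((S\NP)\(N/NP))\S

S\NP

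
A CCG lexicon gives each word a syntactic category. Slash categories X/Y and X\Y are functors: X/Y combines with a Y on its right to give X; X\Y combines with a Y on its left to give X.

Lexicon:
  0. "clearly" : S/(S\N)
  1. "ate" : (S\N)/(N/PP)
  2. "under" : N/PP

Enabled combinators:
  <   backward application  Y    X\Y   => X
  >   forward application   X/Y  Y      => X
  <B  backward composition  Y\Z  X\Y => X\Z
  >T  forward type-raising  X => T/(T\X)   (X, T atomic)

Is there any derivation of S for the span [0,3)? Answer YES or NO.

[0,3] S   >
  [0,1] "clearly" : S/(S\N)
  [1,3] S\N   >
    [1,2] "ate" : (S\N)/(N/PP)
    [2,3] "under" : N/PP

YES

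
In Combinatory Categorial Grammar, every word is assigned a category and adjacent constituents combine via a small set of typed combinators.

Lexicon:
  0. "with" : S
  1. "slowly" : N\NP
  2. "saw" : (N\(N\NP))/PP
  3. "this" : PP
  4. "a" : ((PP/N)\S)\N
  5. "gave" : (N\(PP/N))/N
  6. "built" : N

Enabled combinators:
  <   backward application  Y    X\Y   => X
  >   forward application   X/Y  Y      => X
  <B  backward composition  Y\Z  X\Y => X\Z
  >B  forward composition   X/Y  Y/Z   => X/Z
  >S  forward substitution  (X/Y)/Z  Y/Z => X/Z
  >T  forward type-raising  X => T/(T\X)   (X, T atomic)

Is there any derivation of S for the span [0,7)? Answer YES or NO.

S N\NP (N\(N\NP))/PP PP ((PP/N)\S)\N (N\(PP/N))/N N
CKY chart[0,7] = {N, N/(N\N), NP/(NP\N), PP/(PP\N), S/(S\N)}; S ∉ chart

NO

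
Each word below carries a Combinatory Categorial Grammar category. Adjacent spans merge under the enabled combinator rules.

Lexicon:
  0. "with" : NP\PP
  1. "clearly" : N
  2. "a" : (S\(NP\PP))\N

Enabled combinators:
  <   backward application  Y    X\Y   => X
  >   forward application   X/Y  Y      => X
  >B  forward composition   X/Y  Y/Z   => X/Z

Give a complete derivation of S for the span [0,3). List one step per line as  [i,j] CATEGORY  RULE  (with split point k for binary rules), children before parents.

[0,1] NP\PP  lex  "with"
[1,2] N  lex  "clearly"
[2,3] (S\(NP\PP))\N  lex  "a"
[1,3] S\(NP\PP)  <  k=2
[0,3] S  <  k=1

[0,3] S   <
  [0,1] "with" : NP\PP
  [1,3] S\(NP\PP)   <
    [1,2] "clearly" : N
    [2,3] "a" : (S\(NP\PP))\N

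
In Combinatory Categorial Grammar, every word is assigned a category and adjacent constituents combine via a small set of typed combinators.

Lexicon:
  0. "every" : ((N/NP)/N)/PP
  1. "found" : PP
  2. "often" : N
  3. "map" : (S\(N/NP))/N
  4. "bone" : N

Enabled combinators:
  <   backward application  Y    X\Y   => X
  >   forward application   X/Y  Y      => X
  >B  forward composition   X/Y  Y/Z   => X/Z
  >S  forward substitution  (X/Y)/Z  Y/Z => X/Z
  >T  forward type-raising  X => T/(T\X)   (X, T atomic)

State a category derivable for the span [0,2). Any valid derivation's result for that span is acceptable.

[0,5] S   <
  [0,3] N/NP   >
    [0,2] (N/NP)/N   >
      [0,1] "every" : ((N/NP)/N)/PP
      [1,2] "found" : PP
    [2,3] "often" : N
  [3,5] S\(N/NP)   >
    [3,4] "map" : (S\(N/NP))/N
    [4,5] "bone" : N

(N/NP)/N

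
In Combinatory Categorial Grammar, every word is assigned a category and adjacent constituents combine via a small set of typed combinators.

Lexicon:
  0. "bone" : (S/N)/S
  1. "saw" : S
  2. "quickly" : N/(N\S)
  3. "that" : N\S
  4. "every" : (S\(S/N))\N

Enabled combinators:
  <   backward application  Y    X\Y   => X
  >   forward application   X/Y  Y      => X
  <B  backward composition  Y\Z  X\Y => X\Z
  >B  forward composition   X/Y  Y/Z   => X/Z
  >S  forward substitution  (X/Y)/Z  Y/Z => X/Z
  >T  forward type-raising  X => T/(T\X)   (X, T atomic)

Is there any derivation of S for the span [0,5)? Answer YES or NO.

[0,5] S   <
  [0,2] S/N   >
    [0,1] "bone" : (S/N)/S
    [1,2] "saw" : S
  [2,5] S\(S/N)   <
    [2,4] N   >
      [2,3] "quickly" : N/(N\S)
      [3,4] "that" : N\S
    [4,5] "every" : (S\(S/N))\N

YES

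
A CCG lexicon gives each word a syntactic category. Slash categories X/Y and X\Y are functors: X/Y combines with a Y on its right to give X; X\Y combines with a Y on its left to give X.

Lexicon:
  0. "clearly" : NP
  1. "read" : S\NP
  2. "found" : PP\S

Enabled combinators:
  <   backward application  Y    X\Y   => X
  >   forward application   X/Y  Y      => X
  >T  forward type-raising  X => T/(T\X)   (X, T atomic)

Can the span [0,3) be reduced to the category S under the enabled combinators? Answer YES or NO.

NO

NP S\NP PP\S
CKY chart[0,3] = {N/(N\PP), NP/(NP\PP), PP, PP/(PP\PP), S/(S\PP)}; S ∉ chart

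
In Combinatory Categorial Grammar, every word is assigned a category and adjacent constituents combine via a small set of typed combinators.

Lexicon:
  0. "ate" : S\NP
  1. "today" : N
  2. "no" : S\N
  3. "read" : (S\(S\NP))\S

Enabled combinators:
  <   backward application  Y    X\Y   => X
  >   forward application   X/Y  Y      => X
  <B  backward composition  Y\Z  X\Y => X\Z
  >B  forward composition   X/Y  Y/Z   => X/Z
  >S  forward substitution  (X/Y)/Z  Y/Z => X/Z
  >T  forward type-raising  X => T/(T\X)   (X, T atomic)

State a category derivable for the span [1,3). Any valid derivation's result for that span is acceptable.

S

[0,4] S   <
  [0,1] "ate" : S\NP
  [1,4] S\(S\NP)   <
    [1,3] S   >
      [1,2] S/(S\N)   >T
        [1,2] "today" : N
      [2,3] "no" : S\N
    [3,4] "read" : (S\(S\NP))\S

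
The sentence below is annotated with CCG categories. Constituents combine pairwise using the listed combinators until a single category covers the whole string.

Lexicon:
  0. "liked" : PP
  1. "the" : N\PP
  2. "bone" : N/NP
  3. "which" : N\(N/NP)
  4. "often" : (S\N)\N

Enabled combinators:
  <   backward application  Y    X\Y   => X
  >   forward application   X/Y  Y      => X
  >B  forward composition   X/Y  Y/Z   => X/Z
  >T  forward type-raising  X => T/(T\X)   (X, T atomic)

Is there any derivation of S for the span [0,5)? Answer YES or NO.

[0,5] S   <
  [0,2] N   <
    [0,1] "liked" : PP
    [1,2] "the" : N\PP
  [2,5] S\N   <
    [2,4] N   <
      [2,3] "bone" : N/NP
      [3,4] "which" : N\(N/NP)
    [4,5] "often" : (S\N)\N

YES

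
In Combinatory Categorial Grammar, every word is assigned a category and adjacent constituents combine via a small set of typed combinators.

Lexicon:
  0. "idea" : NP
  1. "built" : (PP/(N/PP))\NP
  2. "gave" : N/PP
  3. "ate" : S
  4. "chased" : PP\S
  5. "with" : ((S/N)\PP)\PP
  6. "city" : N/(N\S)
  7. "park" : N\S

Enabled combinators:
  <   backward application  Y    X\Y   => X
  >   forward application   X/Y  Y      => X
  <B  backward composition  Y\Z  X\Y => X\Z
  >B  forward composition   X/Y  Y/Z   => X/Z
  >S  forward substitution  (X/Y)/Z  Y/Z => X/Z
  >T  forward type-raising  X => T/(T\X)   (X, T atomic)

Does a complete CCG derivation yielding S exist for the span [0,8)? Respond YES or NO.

[0,8] S   >
  [0,6] S/N   <
    [0,3] PP   >
      [0,2] PP/(N/PP)   <
        [0,1] "idea" : NP
        [1,2] "built" : (PP/(N/PP))\NP
      [2,3] "gave" : N/PP
    [3,6] (S/N)\PP   <
      [3,5] PP   >
        [3,4] PP/(PP\S)   >T
          [3,4] "ate" : S
        [4,5] "chased" : PP\S
      [5,6] "with" : ((S/N)\PP)\PP
  [6,8] N   >
    [6,7] "city" : N/(N\S)
    [7,8] "park" : N\S

YES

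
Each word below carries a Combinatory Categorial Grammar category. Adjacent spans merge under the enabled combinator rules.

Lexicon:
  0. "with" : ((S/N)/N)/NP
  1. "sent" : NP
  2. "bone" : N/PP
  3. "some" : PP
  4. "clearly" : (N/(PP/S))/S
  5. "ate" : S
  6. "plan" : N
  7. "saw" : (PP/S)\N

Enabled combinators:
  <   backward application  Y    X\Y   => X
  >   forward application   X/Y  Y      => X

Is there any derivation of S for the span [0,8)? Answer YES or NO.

YES

[0,8] S   >
  [0,4] S/N   >
    [0,2] (S/N)/N   >
      [0,1] "with" : ((S/N)/N)/NP
      [1,2] "sent" : NP
    [2,4] N   >
      [2,3] "bone" : N/PP
      [3,4] "some" : PP
  [4,8] N   >
    [4,6] N/(PP/S)   >
      [4,5] "clearly" : (N/(PP/S))/S
      [5,6] "ate" : S
    [6,8] PP/S   <
      [6,7] "plan" : N
      [7,8] "saw" : (PP/S)\N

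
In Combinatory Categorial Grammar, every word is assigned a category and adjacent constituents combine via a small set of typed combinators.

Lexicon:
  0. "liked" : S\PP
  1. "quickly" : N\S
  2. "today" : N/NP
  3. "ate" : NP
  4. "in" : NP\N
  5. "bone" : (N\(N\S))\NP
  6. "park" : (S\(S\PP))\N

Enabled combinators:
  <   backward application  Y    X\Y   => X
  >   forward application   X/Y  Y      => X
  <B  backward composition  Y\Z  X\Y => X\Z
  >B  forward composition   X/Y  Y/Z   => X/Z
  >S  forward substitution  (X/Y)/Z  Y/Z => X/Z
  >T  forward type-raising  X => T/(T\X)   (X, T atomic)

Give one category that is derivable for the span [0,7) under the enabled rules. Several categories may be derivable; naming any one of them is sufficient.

[0,7] S   <
  [0,1] "liked" : S\PP
  [1,7] S\(S\PP)   <
    [1,6] N   <
      [1,2] "quickly" : N\S
      [2,6] N\(N\S)   <
        [2,5] NP   <
          [2,4] N   >
            [2,3] "today" : N/NP
            [3,4] "ate" : NP
          [4,5] "in" : NP\N
        [5,6] "bone" : (N\(N\S))\NP
    [6,7] "park" : (S\(S\PP))\N

S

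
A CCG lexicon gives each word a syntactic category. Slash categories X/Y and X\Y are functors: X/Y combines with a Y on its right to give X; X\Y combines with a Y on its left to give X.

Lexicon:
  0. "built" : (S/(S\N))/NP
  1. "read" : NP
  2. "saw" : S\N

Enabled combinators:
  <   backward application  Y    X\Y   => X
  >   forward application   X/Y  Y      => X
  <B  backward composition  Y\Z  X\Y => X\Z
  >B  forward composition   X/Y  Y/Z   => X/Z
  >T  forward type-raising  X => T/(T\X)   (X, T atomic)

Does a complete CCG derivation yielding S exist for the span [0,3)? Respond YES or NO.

YES

[0,3] S   >
  [0,2] S/(S\N)   >
    [0,1] "built" : (S/(S\N))/NP
    [1,2] "read" : NP
  [2,3] "saw" : S\N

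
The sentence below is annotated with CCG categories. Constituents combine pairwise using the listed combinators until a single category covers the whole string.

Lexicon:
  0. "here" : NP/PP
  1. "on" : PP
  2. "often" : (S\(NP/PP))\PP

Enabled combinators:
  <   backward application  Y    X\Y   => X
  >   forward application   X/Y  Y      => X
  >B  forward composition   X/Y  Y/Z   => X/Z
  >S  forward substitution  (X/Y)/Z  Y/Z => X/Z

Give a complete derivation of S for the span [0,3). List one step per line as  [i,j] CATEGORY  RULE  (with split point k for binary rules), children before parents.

[0,3] S   <
  [0,1] "here" : NP/PP
  [1,3] S\(NP/PP)   <
    [1,2] "on" : PP
    [2,3] "often" : (S\(NP/PP))\PP

[0,1] NP/PP  lex  "here"
[1,2] PP  lex  "on"
[2,3] (S\(NP/PP))\PP  lex  "often"
[1,3] S\(NP/PP)  <  k=2
[0,3] S  <  k=1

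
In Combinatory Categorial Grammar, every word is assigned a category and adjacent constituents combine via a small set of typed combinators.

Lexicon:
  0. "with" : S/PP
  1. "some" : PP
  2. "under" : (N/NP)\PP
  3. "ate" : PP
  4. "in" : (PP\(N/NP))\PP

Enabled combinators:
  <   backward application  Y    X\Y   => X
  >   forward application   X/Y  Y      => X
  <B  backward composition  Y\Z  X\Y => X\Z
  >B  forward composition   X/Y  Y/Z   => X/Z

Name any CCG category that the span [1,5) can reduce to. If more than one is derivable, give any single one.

[0,5] S   >
  [0,1] "with" : S/PP
  [1,5] PP   <
    [1,3] N/NP   <
      [1,2] "some" : PP
      [2,3] "under" : (N/NP)\PP
    [3,5] PP\(N/NP)   <
      [3,4] "ate" : PP
      [4,5] "in" : (PP\(N/NP))\PP

PP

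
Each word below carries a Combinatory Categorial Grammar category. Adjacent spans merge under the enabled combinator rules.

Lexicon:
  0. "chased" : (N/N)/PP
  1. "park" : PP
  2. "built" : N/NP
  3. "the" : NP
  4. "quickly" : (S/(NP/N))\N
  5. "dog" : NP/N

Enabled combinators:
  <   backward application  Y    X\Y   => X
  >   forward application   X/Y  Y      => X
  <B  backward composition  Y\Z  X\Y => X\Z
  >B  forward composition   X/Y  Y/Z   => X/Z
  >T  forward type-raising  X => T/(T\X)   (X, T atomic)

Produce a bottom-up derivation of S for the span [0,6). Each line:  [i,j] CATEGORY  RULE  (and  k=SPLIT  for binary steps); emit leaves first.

[0,6] S   >
  [0,5] S/(NP/N)   <
    [0,4] N   >
      [0,3] N/NP   >B
        [0,2] N/N   >
          [0,1] "chased" : (N/N)/PP
          [1,2] "park" : PP
        [2,3] "built" : N/NP
      [3,4] "the" : NP
    [4,5] "quickly" : (S/(NP/N))\N
  [5,6] "dog" : NP/N

[0,1] (N/N)/PP  lex  "chased"
[1,2] PP  lex  "park"
[0,2] N/N  >  k=1
[2,3] N/NP  lex  "built"
[0,3] N/NP  >B  k=2
[3,4] NP  lex  "the"
[0,4] N  >  k=3
[4,5] (S/(NP/N))\N  lex  "quickly"
[0,5] S/(NP/N)  <  k=4
[5,6] NP/N  lex  "dog"
[0,6] S  >  k=5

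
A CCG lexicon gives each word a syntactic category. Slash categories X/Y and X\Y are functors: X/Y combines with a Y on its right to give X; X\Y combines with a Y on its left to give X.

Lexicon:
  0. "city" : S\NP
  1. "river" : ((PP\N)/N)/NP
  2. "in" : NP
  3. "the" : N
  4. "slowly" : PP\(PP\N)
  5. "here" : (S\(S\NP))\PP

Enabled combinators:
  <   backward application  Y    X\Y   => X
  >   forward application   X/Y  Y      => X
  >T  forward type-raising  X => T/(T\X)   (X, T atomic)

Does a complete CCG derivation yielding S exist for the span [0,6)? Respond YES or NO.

YES

[0,6] S   <
  [0,1] "city" : S\NP
  [1,6] S\(S\NP)   <
    [1,5] PP   <
      [1,4] PP\N   >
        [1,3] (PP\N)/N   >
          [1,2] "river" : ((PP\N)/N)/NP
          [2,3] "in" : NP
        [3,4] "the" : N
      [4,5] "slowly" : PP\(PP\N)
    [5,6] "here" : (S\(S\NP))\PP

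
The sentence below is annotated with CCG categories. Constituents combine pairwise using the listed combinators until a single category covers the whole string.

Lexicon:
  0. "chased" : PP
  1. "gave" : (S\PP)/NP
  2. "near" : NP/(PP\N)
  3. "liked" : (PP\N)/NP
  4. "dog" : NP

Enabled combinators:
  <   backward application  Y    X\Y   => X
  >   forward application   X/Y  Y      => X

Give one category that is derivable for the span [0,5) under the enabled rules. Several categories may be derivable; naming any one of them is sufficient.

S

[0,5] S   <
  [0,1] "chased" : PP
  [1,5] S\PP   >
    [1,2] "gave" : (S\PP)/NP
    [2,5] NP   >
      [2,3] "near" : NP/(PP\N)
      [3,5] PP\N   >
        [3,4] "liked" : (PP\N)/NP
        [4,5] "dog" : NP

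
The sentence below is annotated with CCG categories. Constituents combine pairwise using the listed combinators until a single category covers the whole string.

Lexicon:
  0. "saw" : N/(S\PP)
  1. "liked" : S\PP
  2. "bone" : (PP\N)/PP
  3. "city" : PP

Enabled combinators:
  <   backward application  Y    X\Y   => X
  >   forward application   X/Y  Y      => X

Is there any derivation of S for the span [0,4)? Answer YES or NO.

N/(S\PP) S\PP (PP\N)/PP PP
CKY chart[0,4] = {PP}; S ∉ chart

NO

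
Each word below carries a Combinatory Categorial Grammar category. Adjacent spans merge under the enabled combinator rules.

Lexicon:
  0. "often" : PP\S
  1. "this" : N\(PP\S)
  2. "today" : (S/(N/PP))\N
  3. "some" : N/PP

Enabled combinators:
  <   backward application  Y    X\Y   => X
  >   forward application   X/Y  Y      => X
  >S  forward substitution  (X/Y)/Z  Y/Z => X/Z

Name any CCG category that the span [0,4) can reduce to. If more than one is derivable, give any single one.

S

[0,4] S   >
  [0,3] S/(N/PP)   <
    [0,2] N   <
      [0,1] "often" : PP\S
      [1,2] "this" : N\(PP\S)
    [2,3] "today" : (S/(N/PP))\N
  [3,4] "some" : N/PP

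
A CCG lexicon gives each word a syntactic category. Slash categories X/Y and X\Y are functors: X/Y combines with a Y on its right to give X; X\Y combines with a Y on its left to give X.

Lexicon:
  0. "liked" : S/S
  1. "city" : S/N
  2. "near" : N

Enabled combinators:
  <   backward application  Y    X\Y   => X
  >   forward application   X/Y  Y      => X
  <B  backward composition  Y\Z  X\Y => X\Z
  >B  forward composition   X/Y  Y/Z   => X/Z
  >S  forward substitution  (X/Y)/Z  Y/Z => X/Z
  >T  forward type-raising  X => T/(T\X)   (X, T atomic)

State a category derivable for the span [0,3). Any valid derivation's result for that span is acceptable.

S

[0,3] S   >
  [0,2] S/N   >B
    [0,1] "liked" : S/S
    [1,2] "city" : S/N
  [2,3] "near" : N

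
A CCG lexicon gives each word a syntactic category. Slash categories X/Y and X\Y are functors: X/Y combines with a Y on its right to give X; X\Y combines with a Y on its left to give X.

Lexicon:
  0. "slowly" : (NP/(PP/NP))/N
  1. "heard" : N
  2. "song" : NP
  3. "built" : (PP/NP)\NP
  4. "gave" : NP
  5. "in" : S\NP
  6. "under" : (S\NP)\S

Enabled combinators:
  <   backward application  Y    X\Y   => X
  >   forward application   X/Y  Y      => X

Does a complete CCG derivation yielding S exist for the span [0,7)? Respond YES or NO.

[0,7] S   <
  [0,4] NP   >
    [0,2] NP/(PP/NP)   >
      [0,1] "slowly" : (NP/(PP/NP))/N
      [1,2] "heard" : N
    [2,4] PP/NP   <
      [2,3] "song" : NP
      [3,4] "built" : (PP/NP)\NP
  [4,7] S\NP   <
    [4,6] S   <
      [4,5] "gave" : NP
      [5,6] "in" : S\NP
    [6,7] "under" : (S\NP)\S

YES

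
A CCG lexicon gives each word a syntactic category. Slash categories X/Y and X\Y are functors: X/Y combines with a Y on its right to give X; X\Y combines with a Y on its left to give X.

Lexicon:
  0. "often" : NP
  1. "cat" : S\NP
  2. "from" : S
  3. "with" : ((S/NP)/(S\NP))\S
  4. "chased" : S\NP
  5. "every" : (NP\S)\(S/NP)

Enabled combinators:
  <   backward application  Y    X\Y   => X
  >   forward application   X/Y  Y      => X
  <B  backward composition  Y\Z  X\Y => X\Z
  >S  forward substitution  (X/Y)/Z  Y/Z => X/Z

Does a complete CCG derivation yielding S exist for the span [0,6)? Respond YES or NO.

NP S\NP S ((S/NP)/(S\NP))\S S\NP (NP\S)\(S/NP)
CKY chart[0,6] = {NP}; S ∉ chart

NO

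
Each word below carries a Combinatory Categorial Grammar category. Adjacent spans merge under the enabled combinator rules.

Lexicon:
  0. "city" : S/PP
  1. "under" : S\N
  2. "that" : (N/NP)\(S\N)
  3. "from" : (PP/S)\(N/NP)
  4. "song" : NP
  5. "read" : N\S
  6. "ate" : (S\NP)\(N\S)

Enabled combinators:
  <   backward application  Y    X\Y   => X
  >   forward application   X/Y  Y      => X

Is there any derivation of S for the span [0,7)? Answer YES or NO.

[0,7] S   >
  [0,1] "city" : S/PP
  [1,7] PP   >
    [1,4] PP/S   <
      [1,3] N/NP   <
        [1,2] "under" : S\N
        [2,3] "that" : (N/NP)\(S\N)
      [3,4] "from" : (PP/S)\(N/NP)
    [4,7] S   <
      [4,5] "song" : NP
      [5,7] S\NP   <
        [5,6] "read" : N\S
        [6,7] "ate" : (S\NP)\(N\S)

YES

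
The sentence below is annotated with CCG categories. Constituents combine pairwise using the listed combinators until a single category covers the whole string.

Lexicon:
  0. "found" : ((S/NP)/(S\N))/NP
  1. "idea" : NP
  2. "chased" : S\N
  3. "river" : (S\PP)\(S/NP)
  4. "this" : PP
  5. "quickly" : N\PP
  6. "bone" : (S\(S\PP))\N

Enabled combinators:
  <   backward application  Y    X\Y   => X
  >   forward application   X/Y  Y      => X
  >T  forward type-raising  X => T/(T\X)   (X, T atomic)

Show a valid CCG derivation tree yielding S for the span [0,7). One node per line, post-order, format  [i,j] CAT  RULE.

[0,1] ((S/NP)/(S\N))/NP  lex  "found"
[1,2] NP  lex  "idea"
[0,2] (S/NP)/(S\N)  >  k=1
[2,3] S\N  lex  "chased"
[0,3] S/NP  >  k=2
[3,4] (S\PP)\(S/NP)  lex  "river"
[0,4] S\PP  <  k=3
[4,5] PP  lex  "this"
[4,5] N/(N\PP)  >T
[5,6] N\PP  lex  "quickly"
[4,6] N  >  k=5
[6,7] (S\(S\PP))\N  lex  "bone"
[4,7] S\(S\PP)  <  k=6
[0,7] S  <  k=4

[0,7] S   <
  [0,4] S\PP   <
    [0,3] S/NP   >
      [0,2] (S/NP)/(S\N)   >
        [0,1] "found" : ((S/NP)/(S\N))/NP
        [1,2] "idea" : NP
      [2,3] "chased" : S\N
    [3,4] "river" : (S\PP)\(S/NP)
  [4,7] S\(S\PP)   <
    [4,6] N   >
      [4,5] N/(N\PP)   >T
        [4,5] "this" : PP
      [5,6] "quickly" : N\PP
    [6,7] "bone" : (S\(S\PP))\N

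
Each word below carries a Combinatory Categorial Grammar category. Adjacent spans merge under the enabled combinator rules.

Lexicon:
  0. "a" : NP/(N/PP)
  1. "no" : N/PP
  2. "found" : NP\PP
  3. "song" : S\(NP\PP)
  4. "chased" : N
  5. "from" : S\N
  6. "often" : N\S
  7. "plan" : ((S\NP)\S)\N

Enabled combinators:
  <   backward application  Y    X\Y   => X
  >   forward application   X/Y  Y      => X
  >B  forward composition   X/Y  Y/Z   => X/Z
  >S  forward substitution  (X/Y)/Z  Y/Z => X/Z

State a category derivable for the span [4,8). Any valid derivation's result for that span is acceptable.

(S\NP)\S

[0,8] S   <
  [0,2] NP   >
    [0,1] "a" : NP/(N/PP)
    [1,2] "no" : N/PP
  [2,8] S\NP   <
    [2,4] S   <
      [2,3] "found" : NP\PP
      [3,4] "song" : S\(NP\PP)
    [4,8] (S\NP)\S   <
      [4,7] N   <
        [4,6] S   <
          [4,5] "chased" : N
          [5,6] "from" : S\N
        [6,7] "often" : N\S
      [7,8] "plan" : ((S\NP)\S)\N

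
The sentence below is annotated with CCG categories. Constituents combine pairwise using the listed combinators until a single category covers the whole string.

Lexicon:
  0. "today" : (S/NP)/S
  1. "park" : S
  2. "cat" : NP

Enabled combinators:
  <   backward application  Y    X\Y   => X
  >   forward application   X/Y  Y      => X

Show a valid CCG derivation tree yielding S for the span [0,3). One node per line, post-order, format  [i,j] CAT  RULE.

[0,1] (S/NP)/S  lex  "today"
[1,2] S  lex  "park"
[0,2] S/NP  >  k=1
[2,3] NP  lex  "cat"
[0,3] S  >  k=2

[0,3] S   >
  [0,2] S/NP   >
    [0,1] "today" : (S/NP)/S
    [1,2] "park" : S
  [2,3] "cat" : NP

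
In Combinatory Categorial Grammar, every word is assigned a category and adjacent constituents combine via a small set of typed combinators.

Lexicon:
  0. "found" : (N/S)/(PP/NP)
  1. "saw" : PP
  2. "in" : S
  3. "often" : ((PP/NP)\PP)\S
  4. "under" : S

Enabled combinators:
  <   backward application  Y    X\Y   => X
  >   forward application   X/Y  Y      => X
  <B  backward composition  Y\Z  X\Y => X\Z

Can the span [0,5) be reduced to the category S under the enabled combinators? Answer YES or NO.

(N/S)/(PP/NP) PP S ((PP/NP)\PP)\S S
CKY chart[0,5] = {N}; S ∉ chart

NO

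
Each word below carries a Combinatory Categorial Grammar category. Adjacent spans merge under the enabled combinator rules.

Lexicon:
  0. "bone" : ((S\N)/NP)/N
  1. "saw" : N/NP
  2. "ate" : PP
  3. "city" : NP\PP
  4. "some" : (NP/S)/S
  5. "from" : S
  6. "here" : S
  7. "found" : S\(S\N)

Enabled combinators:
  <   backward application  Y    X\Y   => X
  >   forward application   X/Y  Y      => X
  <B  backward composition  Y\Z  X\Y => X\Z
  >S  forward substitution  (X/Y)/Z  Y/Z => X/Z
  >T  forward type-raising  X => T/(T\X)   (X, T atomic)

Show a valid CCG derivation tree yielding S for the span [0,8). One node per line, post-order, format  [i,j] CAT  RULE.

[0,1] ((S\N)/NP)/N  lex  "bone"
[1,2] N/NP  lex  "saw"
[2,3] PP  lex  "ate"
[2,3] NP/(NP\PP)  >T
[3,4] NP\PP  lex  "city"
[2,4] NP  >  k=3
[1,4] N  >  k=2
[0,4] (S\N)/NP  >  k=1
[4,5] (NP/S)/S  lex  "some"
[5,6] S  lex  "from"
[4,6] NP/S  >  k=5
[6,7] S  lex  "here"
[4,7] NP  >  k=6
[0,7] S\N  >  k=4
[7,8] S\(S\N)  lex  "found"
[0,8] S  <  k=7

[0,8] S   <
  [0,7] S\N   >
    [0,4] (S\N)/NP   >
      [0,1] "bone" : ((S\N)/NP)/N
      [1,4] N   >
        [1,2] "saw" : N/NP
        [2,4] NP   >
          [2,3] NP/(NP\PP)   >T
            [2,3] "ate" : PP
          [3,4] "city" : NP\PP
    [4,7] NP   >
      [4,6] NP/S   >
        [4,5] "some" : (NP/S)/S
        [5,6] "from" : S
      [6,7] "here" : S
  [7,8] "found" : S\(S\N)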